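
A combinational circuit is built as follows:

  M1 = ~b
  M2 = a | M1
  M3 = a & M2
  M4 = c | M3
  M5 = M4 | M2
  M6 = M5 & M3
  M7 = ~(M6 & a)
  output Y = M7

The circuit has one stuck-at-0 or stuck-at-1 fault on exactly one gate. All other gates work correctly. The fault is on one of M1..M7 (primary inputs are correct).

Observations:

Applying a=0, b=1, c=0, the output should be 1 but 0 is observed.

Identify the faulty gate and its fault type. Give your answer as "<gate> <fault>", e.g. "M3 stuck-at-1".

Fault-free values for test 1 (a=0, b=1, c=0): M1=0, M2=0, M3=0, M4=0, M5=0, M6=0, M7=1, giving Y=1. Observed 0.
Test 1: faults giving observed 0 are {M7 stuck-at-0}.
Only M7 stuck-at-0 is consistent with every test.

M7 stuck-at-0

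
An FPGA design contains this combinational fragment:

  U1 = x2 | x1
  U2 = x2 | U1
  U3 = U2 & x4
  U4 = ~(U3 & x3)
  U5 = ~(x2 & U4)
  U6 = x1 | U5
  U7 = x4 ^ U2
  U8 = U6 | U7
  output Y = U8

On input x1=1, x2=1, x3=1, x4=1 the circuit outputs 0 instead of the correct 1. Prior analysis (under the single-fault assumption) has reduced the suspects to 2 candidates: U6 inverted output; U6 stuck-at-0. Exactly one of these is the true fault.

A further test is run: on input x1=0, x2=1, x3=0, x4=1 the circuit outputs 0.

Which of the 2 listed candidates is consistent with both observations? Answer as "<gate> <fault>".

U6 stuck-at-0

Evaluate each candidate on input x1=0, x2=1, x3=0, x4=1:
  U6 inverted output: U1=1, U2=1, U3=1, U4=1, U5=0, U6=1 [inverted output], U7=0, U8=1 → 1 — eliminated
  U6 stuck-at-0: U1=1, U2=1, U3=1, U4=1, U5=0, U6=0 [stuck-at-0], U7=0, U8=0 → 0 — matches
Only U6 stuck-at-0 reproduces the observed 0.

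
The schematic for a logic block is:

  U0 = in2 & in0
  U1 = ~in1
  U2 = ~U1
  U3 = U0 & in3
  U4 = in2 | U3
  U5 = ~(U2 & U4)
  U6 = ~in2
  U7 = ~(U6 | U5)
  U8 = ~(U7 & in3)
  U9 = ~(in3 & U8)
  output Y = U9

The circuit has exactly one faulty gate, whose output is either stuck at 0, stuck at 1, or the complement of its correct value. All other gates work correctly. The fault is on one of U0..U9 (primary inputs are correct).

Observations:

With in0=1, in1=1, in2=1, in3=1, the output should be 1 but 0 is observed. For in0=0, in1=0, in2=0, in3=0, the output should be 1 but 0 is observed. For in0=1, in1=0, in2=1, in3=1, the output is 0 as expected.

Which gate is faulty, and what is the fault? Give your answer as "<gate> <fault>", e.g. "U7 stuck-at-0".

U9 stuck-at-0

Fault-free values for test 1 (in0=1, in1=1, in2=1, in3=1): U0=1, U1=0, U2=1, U3=1, U4=1, U5=0, U6=0, U7=1, U8=0, U9=1, giving Y=1. Observed 0.
Test 1: faults giving observed 0 are {U1 stuck-at-1, U1 inverted output, U2 stuck-at-0, U2 inverted output, U4 stuck-at-0, U4 inverted output, U5 stuck-at-1, U5 inverted output, U6 stuck-at-1, U6 inverted output, U7 stuck-at-0, U7 inverted output, U8 stuck-at-1, U8 inverted output, U9 stuck-at-0, U9 inverted output}.
Test 2 (in0=0, in1=0, in2=0, in3=0): fault-free U0=0, U1=1, U2=0, U3=0, U4=0, U5=1, U6=1, U7=0, U8=1, U9=1 → 1; observed 0. Eliminates U1 stuck-at-1, U1 inverted output, U2 stuck-at-0, U2 inverted output, U4 stuck-at-0, U4 inverted output, U5 stuck-at-1, U5 inverted output, U6 stuck-at-1, U6 inverted output, U7 stuck-at-0, U7 inverted output, U8 stuck-at-1, U8 inverted output.
Test 3 (in0=1, in1=0, in2=1, in3=1): fault-free U0=1, U1=1, U2=0, U3=1, U4=1, U5=1, U6=0, U7=0, U8=1, U9=0 → 0; observed 0. Eliminates U9 inverted output.
Only U9 stuck-at-0 is consistent with every test.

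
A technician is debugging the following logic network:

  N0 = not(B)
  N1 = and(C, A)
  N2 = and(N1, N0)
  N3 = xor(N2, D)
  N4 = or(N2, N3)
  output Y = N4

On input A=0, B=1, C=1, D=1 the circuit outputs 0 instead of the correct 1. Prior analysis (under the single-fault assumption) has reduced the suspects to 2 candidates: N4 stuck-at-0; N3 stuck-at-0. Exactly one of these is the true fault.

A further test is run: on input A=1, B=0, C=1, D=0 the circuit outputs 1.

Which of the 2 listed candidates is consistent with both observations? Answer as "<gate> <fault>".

N3 stuck-at-0

Evaluate each candidate on input A=1, B=0, C=1, D=0:
  N4 stuck-at-0: N0=1, N1=1, N2=1, N3=1, N4=0 [stuck-at-0] → 0 — eliminated
  N3 stuck-at-0: N0=1, N1=1, N2=1, N3=0 [stuck-at-0], N4=1 → 1 — matches
Only N3 stuck-at-0 reproduces the observed 1.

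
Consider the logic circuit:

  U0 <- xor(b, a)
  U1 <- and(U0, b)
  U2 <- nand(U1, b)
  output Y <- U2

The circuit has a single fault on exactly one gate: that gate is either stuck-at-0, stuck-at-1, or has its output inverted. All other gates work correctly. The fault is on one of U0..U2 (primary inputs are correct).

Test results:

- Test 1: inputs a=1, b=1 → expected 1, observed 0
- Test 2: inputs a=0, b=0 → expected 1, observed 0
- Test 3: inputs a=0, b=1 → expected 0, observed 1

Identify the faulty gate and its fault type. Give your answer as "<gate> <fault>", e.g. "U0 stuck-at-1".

U2 inverted output

Fault-free values for test 1 (a=1, b=1): U0=0, U1=0, U2=1, giving Y=1. Observed 0.
Test 1: faults giving observed 0 are {U0 stuck-at-1, U0 inverted output, U1 stuck-at-1, U1 inverted output, U2 stuck-at-0, U2 inverted output}.
Test 2 (a=0, b=0): fault-free U0=0, U1=0, U2=1 → 1; observed 0. Eliminates U0 stuck-at-1, U0 inverted output, U1 stuck-at-1, U1 inverted output.
Test 3 (a=0, b=1): fault-free U0=1, U1=1, U2=0 → 0; observed 1. Eliminates U2 stuck-at-0.
Only U2 inverted output is consistent with every test.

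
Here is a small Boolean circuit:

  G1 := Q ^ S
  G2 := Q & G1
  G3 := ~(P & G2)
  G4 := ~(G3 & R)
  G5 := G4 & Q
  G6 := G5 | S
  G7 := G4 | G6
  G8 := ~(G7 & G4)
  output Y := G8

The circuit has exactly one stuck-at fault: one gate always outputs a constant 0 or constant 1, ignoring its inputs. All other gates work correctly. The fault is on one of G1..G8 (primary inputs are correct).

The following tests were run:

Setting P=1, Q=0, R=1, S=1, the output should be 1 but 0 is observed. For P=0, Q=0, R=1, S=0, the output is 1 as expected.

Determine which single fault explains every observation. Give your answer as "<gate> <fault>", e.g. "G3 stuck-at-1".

G2 stuck-at-1

Fault-free values for test 1 (P=1, Q=0, R=1, S=1): G1=1, G2=0, G3=1, G4=0, G5=0, G6=1, G7=1, G8=1, giving Y=1. Observed 0.
Test 1: faults giving observed 0 are {G2 stuck-at-1, G3 stuck-at-0, G4 stuck-at-1, G8 stuck-at-0}.
Test 2 (P=0, Q=0, R=1, S=0): fault-free G1=0, G2=0, G3=1, G4=0, G5=0, G6=0, G7=0, G8=1 → 1; observed 1. Eliminates G3 stuck-at-0, G4 stuck-at-1, G8 stuck-at-0.
Only G2 stuck-at-1 is consistent with every test.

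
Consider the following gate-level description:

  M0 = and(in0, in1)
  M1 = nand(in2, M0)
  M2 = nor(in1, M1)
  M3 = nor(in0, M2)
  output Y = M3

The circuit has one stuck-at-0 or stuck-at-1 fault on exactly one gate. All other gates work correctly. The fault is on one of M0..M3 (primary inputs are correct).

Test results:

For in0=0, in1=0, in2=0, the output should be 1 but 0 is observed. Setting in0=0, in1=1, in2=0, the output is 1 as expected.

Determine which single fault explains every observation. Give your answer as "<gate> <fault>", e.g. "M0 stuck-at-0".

Fault-free values for test 1 (in0=0, in1=0, in2=0): M0=0, M1=1, M2=0, M3=1, giving Y=1. Observed 0.
Test 1: faults giving observed 0 are {M1 stuck-at-0, M2 stuck-at-1, M3 stuck-at-0}.
Test 2 (in0=0, in1=1, in2=0): fault-free M0=0, M1=1, M2=0, M3=1 → 1; observed 1. Eliminates M2 stuck-at-1, M3 stuck-at-0.
Only M1 stuck-at-0 is consistent with every test.

M1 stuck-at-0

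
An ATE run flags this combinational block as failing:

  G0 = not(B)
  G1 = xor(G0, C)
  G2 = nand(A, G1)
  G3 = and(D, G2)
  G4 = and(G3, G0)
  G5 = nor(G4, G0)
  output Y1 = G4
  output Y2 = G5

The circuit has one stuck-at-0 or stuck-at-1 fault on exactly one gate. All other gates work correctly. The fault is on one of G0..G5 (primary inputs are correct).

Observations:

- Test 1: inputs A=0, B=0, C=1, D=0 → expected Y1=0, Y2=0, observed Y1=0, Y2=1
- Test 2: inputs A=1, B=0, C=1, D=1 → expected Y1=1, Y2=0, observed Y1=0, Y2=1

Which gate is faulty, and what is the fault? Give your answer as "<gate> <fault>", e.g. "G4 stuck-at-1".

Fault-free values for test 1 (A=0, B=0, C=1, D=0): G0=1, G1=0, G2=1, G3=0, G4=0, G5=0, giving Y1=0, Y2=0. Observed Y1=0, Y2=1.
Test 1: faults giving observed Y1=0, Y2=1 are {G0 stuck-at-0, G5 stuck-at-1}.
Test 2 (A=1, B=0, C=1, D=1): fault-free G0=1, G1=0, G2=1, G3=1, G4=1, G5=0 → Y1=1, Y2=0; observed Y1=0, Y2=1. Eliminates G5 stuck-at-1.
Only G0 stuck-at-0 is consistent with every test.

G0 stuck-at-0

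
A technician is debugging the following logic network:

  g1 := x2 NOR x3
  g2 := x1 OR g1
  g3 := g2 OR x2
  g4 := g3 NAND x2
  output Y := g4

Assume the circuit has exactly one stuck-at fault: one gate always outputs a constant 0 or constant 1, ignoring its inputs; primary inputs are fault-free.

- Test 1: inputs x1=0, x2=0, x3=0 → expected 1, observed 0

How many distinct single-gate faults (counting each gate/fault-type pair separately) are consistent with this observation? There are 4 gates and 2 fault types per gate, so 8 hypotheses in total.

Fault-free: g1=1, g2=1, g3=1, g4=1 → 1. Observed 0.
  g1 stuck-at-0: output 1 ✗
  g1 stuck-at-1: output 1 ✗
  g2 stuck-at-0: output 1 ✗
  g2 stuck-at-1: output 1 ✗
  g3 stuck-at-0: output 1 ✗
  g3 stuck-at-1: output 1 ✗
  g4 stuck-at-0: output 0 ✓
  g4 stuck-at-1: output 1 ✗
Consistent faults: {g4 stuck-at-0} — 1 in all.

1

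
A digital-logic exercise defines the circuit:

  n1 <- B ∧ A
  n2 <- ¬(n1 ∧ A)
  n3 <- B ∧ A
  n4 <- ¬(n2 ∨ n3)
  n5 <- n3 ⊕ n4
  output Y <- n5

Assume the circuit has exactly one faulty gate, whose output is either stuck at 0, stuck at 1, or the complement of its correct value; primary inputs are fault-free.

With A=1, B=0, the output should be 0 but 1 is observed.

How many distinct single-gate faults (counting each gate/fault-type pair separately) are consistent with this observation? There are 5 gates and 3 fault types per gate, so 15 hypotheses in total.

10

Fault-free: n1=0, n2=1, n3=0, n4=0, n5=0 → 0. Observed 1.
  n1: stuck-at-1, inverted output ✓; others ✗
  n2: stuck-at-0, inverted output ✓; others ✗
  n3: stuck-at-1, inverted output ✓; others ✗
  n4: stuck-at-1, inverted output ✓; others ✗
  n5: stuck-at-1, inverted output ✓; others ✗
Consistent faults: {n1 stuck-at-1, n1 inverted output, n2 stuck-at-0, n2 inverted output, n3 stuck-at-1, n3 inverted output, n4 stuck-at-1, n4 inverted output, n5 stuck-at-1, n5 inverted output} — 10 in all.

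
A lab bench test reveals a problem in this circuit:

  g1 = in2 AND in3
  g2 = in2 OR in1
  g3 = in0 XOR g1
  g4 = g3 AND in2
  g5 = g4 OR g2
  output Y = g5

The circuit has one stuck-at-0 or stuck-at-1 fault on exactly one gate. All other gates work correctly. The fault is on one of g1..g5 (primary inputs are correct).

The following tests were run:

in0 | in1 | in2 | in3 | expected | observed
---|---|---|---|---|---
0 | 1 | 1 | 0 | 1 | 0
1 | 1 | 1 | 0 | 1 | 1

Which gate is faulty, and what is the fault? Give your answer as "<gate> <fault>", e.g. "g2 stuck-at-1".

g2 stuck-at-0

Fault-free values for test 1 (in0=0, in1=1, in2=1, in3=0): g1=0, g2=1, g3=0, g4=0, g5=1, giving Y=1. Observed 0.
Test 1: faults giving observed 0 are {g2 stuck-at-0, g5 stuck-at-0}.
Test 2 (in0=1, in1=1, in2=1, in3=0): fault-free g1=0, g2=1, g3=1, g4=1, g5=1 → 1; observed 1. Eliminates g5 stuck-at-0.
Only g2 stuck-at-0 is consistent with every test.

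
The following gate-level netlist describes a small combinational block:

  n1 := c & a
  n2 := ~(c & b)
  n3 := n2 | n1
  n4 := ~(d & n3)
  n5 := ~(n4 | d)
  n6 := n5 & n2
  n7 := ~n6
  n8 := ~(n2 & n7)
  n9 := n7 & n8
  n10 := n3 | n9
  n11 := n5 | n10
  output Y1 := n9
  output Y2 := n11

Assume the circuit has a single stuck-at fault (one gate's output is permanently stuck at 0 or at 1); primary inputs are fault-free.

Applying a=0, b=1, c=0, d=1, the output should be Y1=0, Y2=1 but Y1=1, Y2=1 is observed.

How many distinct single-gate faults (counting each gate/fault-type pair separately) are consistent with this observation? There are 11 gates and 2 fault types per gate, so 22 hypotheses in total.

3

Fault-free: n1=0, n2=1, n3=1, n4=0, n5=0, n6=0, n7=1, n8=0, n9=0, n10=1, n11=1 → Y1=0, Y2=1. Observed Y1=1, Y2=1.
  n1: none of the 2 fault types match ✗
  n2: stuck-at-0 ✓; others ✗
  n3: none of the 2 fault types match ✗
  n4: none of the 2 fault types match ✗
  n5: none of the 2 fault types match ✗
  n6: none of the 2 fault types match ✗
  n7: none of the 2 fault types match ✗
  n8: stuck-at-1 ✓; others ✗
  n9: stuck-at-1 ✓; others ✗
  n10: none of the 2 fault types match ✗
  n11: none of the 2 fault types match ✗
Consistent faults: {n2 stuck-at-0, n8 stuck-at-1, n9 stuck-at-1} — 3 in all.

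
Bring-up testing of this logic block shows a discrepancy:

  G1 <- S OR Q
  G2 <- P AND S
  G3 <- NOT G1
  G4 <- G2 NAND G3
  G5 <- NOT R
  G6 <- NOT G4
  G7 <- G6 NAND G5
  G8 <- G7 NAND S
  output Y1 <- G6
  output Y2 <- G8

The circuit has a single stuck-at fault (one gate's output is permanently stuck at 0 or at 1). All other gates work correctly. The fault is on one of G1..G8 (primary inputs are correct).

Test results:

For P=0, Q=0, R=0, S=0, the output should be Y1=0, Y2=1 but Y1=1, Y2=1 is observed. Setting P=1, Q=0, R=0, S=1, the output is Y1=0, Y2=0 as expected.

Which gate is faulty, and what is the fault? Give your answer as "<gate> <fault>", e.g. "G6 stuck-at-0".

G2 stuck-at-1

Fault-free values for test 1 (P=0, Q=0, R=0, S=0): G1=0, G2=0, G3=1, G4=1, G5=1, G6=0, G7=1, G8=1, giving Y1=0, Y2=1. Observed Y1=1, Y2=1.
Test 1: faults giving observed Y1=1, Y2=1 are {G2 stuck-at-1, G4 stuck-at-0, G6 stuck-at-1}.
Test 2 (P=1, Q=0, R=0, S=1): fault-free G1=1, G2=1, G3=0, G4=1, G5=1, G6=0, G7=1, G8=0 → Y1=0, Y2=0; observed Y1=0, Y2=0. Eliminates G4 stuck-at-0, G6 stuck-at-1.
Only G2 stuck-at-1 is consistent with every test.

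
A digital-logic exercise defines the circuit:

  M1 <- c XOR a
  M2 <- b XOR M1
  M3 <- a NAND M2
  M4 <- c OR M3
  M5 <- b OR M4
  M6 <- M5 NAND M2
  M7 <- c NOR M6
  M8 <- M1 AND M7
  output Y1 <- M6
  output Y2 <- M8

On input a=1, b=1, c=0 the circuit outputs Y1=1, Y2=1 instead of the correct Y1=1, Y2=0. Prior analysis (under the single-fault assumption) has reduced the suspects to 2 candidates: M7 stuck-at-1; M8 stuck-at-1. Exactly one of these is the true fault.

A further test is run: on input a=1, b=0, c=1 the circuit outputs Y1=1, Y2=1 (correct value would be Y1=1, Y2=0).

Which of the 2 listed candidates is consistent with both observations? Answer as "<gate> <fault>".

M8 stuck-at-1

Evaluate each candidate on input a=1, b=0, c=1:
  M7 stuck-at-1: M1=0, M2=0, M3=1, M4=1, M5=1, M6=1, M7=1 [stuck-at-1], M8=0 → Y1=1, Y2=0 — eliminated
  M8 stuck-at-1: M1=0, M2=0, M3=1, M4=1, M5=1, M6=1, M7=0, M8=1 [stuck-at-1] → Y1=1, Y2=1 — matches
Only M8 stuck-at-1 reproduces the observed Y1=1, Y2=1.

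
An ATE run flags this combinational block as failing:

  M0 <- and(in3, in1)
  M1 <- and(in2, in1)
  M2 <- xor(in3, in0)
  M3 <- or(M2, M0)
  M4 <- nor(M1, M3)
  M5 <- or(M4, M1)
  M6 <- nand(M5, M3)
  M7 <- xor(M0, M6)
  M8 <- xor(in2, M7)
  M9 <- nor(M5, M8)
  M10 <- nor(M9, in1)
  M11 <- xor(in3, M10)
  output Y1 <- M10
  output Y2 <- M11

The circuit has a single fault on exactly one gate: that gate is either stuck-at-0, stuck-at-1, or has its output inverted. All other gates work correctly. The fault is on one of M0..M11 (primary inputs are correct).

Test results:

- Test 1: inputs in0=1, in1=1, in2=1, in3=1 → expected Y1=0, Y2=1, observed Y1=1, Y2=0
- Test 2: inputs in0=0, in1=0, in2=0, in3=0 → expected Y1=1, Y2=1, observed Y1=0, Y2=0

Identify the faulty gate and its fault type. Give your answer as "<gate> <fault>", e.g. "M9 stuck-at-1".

Fault-free values for test 1 (in0=1, in1=1, in2=1, in3=1): M0=1, M1=1, M2=0, M3=1, M4=0, M5=1, M6=0, M7=1, M8=0, M9=0, M10=0, M11=1, giving Y1=0, Y2=1. Observed Y1=1, Y2=0.
Test 1: faults giving observed Y1=1, Y2=0 are {M10 stuck-at-1, M10 inverted output}.
Test 2 (in0=0, in1=0, in2=0, in3=0): fault-free M0=0, M1=0, M2=0, M3=0, M4=1, M5=1, M6=1, M7=1, M8=1, M9=0, M10=1, M11=1 → Y1=1, Y2=1; observed Y1=0, Y2=0. Eliminates M10 stuck-at-1.
Only M10 inverted output is consistent with every test.

M10 inverted output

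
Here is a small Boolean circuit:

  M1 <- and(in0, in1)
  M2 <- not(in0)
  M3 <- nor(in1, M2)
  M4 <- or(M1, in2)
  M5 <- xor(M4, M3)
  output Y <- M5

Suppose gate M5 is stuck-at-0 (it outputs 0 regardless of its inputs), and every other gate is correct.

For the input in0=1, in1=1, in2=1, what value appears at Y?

0

Propagate with M5 forced: M1=1, M2=0, M3=0, M4=1, M5=0 [stuck-at-0].
So Y = 0. (Without the fault it would be 1.)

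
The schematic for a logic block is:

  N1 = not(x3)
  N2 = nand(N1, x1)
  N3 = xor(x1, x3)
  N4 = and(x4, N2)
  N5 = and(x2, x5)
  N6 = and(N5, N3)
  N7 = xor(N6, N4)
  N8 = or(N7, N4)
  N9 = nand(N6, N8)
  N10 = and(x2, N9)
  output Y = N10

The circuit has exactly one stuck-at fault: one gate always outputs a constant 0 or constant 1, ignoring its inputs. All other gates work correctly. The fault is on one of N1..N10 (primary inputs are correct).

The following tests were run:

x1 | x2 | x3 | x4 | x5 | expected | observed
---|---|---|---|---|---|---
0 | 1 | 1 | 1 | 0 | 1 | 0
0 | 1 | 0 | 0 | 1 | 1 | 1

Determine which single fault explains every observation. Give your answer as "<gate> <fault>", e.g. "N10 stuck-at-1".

N5 stuck-at-1

Fault-free values for test 1 (x1=0, x2=1, x3=1, x4=1, x5=0): N1=0, N2=1, N3=1, N4=1, N5=0, N6=0, N7=1, N8=1, N9=1, N10=1, giving Y=1. Observed 0.
Test 1: faults giving observed 0 are {N5 stuck-at-1, N6 stuck-at-1, N9 stuck-at-0, N10 stuck-at-0}.
Test 2 (x1=0, x2=1, x3=0, x4=0, x5=1): fault-free N1=1, N2=1, N3=0, N4=0, N5=1, N6=0, N7=0, N8=0, N9=1, N10=1 → 1; observed 1. Eliminates N6 stuck-at-1, N9 stuck-at-0, N10 stuck-at-0.
Only N5 stuck-at-1 is consistent with every test.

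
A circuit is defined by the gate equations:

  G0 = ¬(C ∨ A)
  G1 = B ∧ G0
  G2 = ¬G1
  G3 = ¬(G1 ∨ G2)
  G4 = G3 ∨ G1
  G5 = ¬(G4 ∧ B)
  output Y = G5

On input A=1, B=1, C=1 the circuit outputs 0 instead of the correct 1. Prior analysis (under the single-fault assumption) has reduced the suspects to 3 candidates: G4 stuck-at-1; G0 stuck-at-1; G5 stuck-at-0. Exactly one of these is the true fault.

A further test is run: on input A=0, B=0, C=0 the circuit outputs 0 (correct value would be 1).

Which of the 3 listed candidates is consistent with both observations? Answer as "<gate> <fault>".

G5 stuck-at-0

Evaluate each candidate on input A=0, B=0, C=0:
  G4 stuck-at-1: G0=1, G1=0, G2=1, G3=0, G4=1 [stuck-at-1], G5=1 → 1 — eliminated
  G0 stuck-at-1: G0=1 [stuck-at-1], G1=0, G2=1, G3=0, G4=0, G5=1 → 1 — eliminated
  G5 stuck-at-0: G0=1, G1=0, G2=1, G3=0, G4=0, G5=0 [stuck-at-0] → 0 — matches
Only G5 stuck-at-0 reproduces the observed 0.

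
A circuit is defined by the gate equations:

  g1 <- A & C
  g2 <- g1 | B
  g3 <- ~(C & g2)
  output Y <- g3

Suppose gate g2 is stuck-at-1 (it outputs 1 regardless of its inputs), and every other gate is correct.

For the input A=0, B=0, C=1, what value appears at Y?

Propagate with g2 forced: g1=0, g2=1 [stuck-at-1], g3=0.
So Y = 0. (Without the fault it would be 1.)

0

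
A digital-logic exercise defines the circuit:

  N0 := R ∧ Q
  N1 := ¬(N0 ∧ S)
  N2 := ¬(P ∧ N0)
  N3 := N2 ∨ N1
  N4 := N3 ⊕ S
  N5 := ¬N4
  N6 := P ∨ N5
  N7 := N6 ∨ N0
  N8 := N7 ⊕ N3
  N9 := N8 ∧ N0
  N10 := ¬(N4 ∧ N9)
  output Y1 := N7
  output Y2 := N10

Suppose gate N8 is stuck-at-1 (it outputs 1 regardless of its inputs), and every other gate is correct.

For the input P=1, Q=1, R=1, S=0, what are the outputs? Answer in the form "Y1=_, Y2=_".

Propagate with N8 forced: N0=1, N1=1, N2=0, N3=1, N4=1, N5=0, N6=1, N7=1, N8=1 [stuck-at-1], N9=1, N10=0.
So the outputs are Y1=1, Y2=0. (Without the fault they would be Y1=1, Y2=1.)

Y1=1, Y2=0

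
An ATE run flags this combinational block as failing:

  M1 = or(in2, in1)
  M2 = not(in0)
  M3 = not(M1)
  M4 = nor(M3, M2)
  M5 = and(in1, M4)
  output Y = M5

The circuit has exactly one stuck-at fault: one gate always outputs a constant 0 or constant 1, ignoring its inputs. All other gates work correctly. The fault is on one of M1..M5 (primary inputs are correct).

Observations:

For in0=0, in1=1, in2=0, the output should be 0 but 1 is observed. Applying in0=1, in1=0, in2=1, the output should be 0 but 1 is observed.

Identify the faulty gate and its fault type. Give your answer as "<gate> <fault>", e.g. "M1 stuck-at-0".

Fault-free values for test 1 (in0=0, in1=1, in2=0): M1=1, M2=1, M3=0, M4=0, M5=0, giving Y=0. Observed 1.
Test 1: faults giving observed 1 are {M2 stuck-at-0, M4 stuck-at-1, M5 stuck-at-1}.
Test 2 (in0=1, in1=0, in2=1): fault-free M1=1, M2=0, M3=0, M4=1, M5=0 → 0; observed 1. Eliminates M2 stuck-at-0, M4 stuck-at-1.
Only M5 stuck-at-1 is consistent with every test.

M5 stuck-at-1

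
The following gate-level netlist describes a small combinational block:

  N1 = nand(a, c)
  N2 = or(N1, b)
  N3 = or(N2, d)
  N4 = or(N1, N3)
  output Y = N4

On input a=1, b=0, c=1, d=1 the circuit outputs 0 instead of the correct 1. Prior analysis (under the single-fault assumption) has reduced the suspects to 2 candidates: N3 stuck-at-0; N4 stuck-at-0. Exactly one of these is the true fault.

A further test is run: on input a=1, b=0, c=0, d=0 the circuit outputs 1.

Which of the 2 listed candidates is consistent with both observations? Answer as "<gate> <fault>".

Evaluate each candidate on input a=1, b=0, c=0, d=0:
  N3 stuck-at-0: N1=1, N2=1, N3=0 [stuck-at-0], N4=1 → 1 — matches
  N4 stuck-at-0: N1=1, N2=1, N3=1, N4=0 [stuck-at-0] → 0 — eliminated
Only N3 stuck-at-0 reproduces the observed 1.

N3 stuck-at-0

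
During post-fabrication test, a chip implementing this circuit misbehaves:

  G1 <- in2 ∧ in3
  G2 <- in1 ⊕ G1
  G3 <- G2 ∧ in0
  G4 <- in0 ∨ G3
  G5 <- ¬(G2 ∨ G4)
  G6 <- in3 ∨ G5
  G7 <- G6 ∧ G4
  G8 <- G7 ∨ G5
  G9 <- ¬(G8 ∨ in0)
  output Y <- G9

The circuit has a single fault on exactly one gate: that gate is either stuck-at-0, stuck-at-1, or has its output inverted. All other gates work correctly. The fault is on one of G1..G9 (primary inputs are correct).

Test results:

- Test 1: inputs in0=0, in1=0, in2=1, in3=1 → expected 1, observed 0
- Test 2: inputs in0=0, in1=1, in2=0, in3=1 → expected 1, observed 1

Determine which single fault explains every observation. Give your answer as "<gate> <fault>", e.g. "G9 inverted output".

G1 stuck-at-0

Fault-free values for test 1 (in0=0, in1=0, in2=1, in3=1): G1=1, G2=1, G3=0, G4=0, G5=0, G6=1, G7=0, G8=0, G9=1, giving Y=1. Observed 0.
Test 1: faults giving observed 0 are {G1 stuck-at-0, G1 inverted output, G2 stuck-at-0, G2 inverted output, G3 stuck-at-1, G3 inverted output, G4 stuck-at-1, G4 inverted output, G5 stuck-at-1, G5 inverted output, G7 stuck-at-1, G7 inverted output, G8 stuck-at-1, G8 inverted output, G9 stuck-at-0, G9 inverted output}.
Test 2 (in0=0, in1=1, in2=0, in3=1): fault-free G1=0, G2=1, G3=0, G4=0, G5=0, G6=1, G7=0, G8=0, G9=1 → 1; observed 1. Eliminates G1 inverted output, G2 stuck-at-0, G2 inverted output, G3 stuck-at-1, G3 inverted output, G4 stuck-at-1, G4 inverted output, G5 stuck-at-1, G5 inverted output, G7 stuck-at-1, G7 inverted output, G8 stuck-at-1, G8 inverted output, G9 stuck-at-0, G9 inverted output.
Only G1 stuck-at-0 is consistent with every test.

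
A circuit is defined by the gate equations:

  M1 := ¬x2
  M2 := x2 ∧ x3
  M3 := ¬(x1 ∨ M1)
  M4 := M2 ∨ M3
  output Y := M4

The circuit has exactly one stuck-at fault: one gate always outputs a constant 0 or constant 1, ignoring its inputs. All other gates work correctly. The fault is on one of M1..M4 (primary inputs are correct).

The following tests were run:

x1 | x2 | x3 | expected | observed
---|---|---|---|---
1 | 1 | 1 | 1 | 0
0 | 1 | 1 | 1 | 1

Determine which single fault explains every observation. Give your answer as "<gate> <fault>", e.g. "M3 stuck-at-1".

M2 stuck-at-0

Fault-free values for test 1 (x1=1, x2=1, x3=1): M1=0, M2=1, M3=0, M4=1, giving Y=1. Observed 0.
Test 1: faults giving observed 0 are {M2 stuck-at-0, M4 stuck-at-0}.
Test 2 (x1=0, x2=1, x3=1): fault-free M1=0, M2=1, M3=1, M4=1 → 1; observed 1. Eliminates M4 stuck-at-0.
Only M2 stuck-at-0 is consistent with every test.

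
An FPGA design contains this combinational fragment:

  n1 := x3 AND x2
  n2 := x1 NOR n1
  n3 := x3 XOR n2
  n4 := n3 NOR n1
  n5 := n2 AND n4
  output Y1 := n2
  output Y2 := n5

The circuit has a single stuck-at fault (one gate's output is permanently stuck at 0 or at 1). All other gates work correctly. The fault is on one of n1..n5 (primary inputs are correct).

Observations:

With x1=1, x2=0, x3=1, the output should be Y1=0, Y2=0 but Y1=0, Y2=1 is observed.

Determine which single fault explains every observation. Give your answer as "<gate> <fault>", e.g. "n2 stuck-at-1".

n5 stuck-at-1

Fault-free values for test 1 (x1=1, x2=0, x3=1): n1=0, n2=0, n3=1, n4=0, n5=0, giving Y1=0, Y2=0. Observed Y1=0, Y2=1.
Test 1: faults giving observed Y1=0, Y2=1 are {n5 stuck-at-1}.
Only n5 stuck-at-1 is consistent with every test.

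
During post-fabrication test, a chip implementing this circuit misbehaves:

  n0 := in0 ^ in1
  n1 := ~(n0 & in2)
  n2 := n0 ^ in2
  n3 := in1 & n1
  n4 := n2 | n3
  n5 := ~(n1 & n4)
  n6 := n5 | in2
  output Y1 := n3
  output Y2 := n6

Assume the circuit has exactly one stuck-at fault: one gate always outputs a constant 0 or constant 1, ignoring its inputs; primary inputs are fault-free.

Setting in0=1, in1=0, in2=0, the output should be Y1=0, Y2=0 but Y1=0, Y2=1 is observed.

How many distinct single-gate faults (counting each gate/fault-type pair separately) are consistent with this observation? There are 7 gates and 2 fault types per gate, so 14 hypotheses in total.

6

Fault-free: n0=1, n1=1, n2=1, n3=0, n4=1, n5=0, n6=0 → Y1=0, Y2=0. Observed Y1=0, Y2=1.
  n0 stuck-at-0: output Y1=0, Y2=1 ✓
  n0 stuck-at-1: output Y1=0, Y2=0 ✗
  n1 stuck-at-0: output Y1=0, Y2=1 ✓
  n1 stuck-at-1: output Y1=0, Y2=0 ✗
  n2 stuck-at-0: output Y1=0, Y2=1 ✓
  n2 stuck-at-1: output Y1=0, Y2=0 ✗
  n3 stuck-at-0: output Y1=0, Y2=0 ✗
  n3 stuck-at-1: output Y1=1, Y2=0 ✗
  n4 stuck-at-0: output Y1=0, Y2=1 ✓
  n4 stuck-at-1: output Y1=0, Y2=0 ✗
  n5 stuck-at-0: output Y1=0, Y2=0 ✗
  n5 stuck-at-1: output Y1=0, Y2=1 ✓
  n6 stuck-at-0: output Y1=0, Y2=0 ✗
  n6 stuck-at-1: output Y1=0, Y2=1 ✓
Consistent faults: {n0 stuck-at-0, n1 stuck-at-0, n2 stuck-at-0, n4 stuck-at-0, n5 stuck-at-1, n6 stuck-at-1} — 6 in all.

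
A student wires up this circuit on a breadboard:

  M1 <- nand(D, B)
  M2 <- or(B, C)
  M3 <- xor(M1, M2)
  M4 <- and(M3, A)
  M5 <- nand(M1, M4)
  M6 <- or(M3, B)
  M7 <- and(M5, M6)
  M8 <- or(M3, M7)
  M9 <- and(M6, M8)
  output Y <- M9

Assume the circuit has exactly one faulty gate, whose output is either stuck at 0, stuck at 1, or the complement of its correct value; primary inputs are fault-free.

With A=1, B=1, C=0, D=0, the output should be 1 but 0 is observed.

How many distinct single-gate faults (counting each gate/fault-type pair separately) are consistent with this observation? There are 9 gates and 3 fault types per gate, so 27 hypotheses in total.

Fault-free: M1=1, M2=1, M3=0, M4=0, M5=1, M6=1, M7=1, M8=1, M9=1 → 1. Observed 0.
  M1: none of the 3 fault types match ✗
  M2: none of the 3 fault types match ✗
  M3: none of the 3 fault types match ✗
  M4: stuck-at-1, inverted output ✓; others ✗
  M5: stuck-at-0, inverted output ✓; others ✗
  M6: stuck-at-0, inverted output ✓; others ✗
  M7: stuck-at-0, inverted output ✓; others ✗
  M8: stuck-at-0, inverted output ✓; others ✗
  M9: stuck-at-0, inverted output ✓; others ✗
Consistent faults: {M4 stuck-at-1, M4 inverted output, M5 stuck-at-0, M5 inverted output, M6 stuck-at-0, M6 inverted output, M7 stuck-at-0, M7 inverted output, M8 stuck-at-0, M8 inverted output, M9 stuck-at-0, M9 inverted output} — 12 in all.

12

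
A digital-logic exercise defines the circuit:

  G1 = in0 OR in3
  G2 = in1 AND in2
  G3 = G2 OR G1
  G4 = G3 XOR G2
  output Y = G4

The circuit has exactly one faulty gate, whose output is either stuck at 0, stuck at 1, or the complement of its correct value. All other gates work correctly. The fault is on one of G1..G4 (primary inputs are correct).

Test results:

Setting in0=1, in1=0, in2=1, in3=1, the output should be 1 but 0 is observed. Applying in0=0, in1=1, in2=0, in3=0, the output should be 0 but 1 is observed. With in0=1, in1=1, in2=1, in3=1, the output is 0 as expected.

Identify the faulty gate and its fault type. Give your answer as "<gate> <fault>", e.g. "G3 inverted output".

G1 inverted output

Fault-free values for test 1 (in0=1, in1=0, in2=1, in3=1): G1=1, G2=0, G3=1, G4=1, giving Y=1. Observed 0.
Test 1: faults giving observed 0 are {G1 stuck-at-0, G1 inverted output, G2 stuck-at-1, G2 inverted output, G3 stuck-at-0, G3 inverted output, G4 stuck-at-0, G4 inverted output}.
Test 2 (in0=0, in1=1, in2=0, in3=0): fault-free G1=0, G2=0, G3=0, G4=0 → 0; observed 1. Eliminates G1 stuck-at-0, G2 stuck-at-1, G2 inverted output, G3 stuck-at-0, G4 stuck-at-0.
Test 3 (in0=1, in1=1, in2=1, in3=1): fault-free G1=1, G2=1, G3=1, G4=0 → 0; observed 0. Eliminates G3 inverted output, G4 inverted output.
Only G1 inverted output is consistent with every test.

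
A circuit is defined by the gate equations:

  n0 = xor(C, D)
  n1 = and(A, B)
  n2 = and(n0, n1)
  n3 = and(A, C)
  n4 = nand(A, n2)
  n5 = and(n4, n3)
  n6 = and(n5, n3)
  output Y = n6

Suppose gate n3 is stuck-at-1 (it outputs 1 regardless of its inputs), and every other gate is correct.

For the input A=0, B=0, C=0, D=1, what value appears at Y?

1

Propagate with n3 forced: n0=1, n1=0, n2=0, n3=1 [stuck-at-1], n4=1, n5=1, n6=1.
So Y = 1. (Without the fault it would be 0.)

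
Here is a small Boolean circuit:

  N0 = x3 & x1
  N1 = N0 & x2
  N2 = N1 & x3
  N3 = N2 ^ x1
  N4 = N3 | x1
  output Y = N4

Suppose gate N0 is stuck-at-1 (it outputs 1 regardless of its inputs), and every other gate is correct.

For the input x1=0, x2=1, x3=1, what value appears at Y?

1

Propagate with N0 forced: N0=1 [stuck-at-1], N1=1, N2=1, N3=1, N4=1.
So Y = 1. (Without the fault it would be 0.)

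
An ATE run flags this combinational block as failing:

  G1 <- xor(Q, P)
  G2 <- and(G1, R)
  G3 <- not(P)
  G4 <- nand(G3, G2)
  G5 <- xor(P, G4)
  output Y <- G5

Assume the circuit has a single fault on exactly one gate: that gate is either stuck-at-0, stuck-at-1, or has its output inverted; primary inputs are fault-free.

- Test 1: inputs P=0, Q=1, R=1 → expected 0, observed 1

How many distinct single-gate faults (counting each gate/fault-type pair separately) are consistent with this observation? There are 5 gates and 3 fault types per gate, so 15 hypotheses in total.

10

Fault-free: G1=1, G2=1, G3=1, G4=0, G5=0 → 0. Observed 1.
  G1: stuck-at-0, inverted output ✓; others ✗
  G2: stuck-at-0, inverted output ✓; others ✗
  G3: stuck-at-0, inverted output ✓; others ✗
  G4: stuck-at-1, inverted output ✓; others ✗
  G5: stuck-at-1, inverted output ✓; others ✗
Consistent faults: {G1 stuck-at-0, G1 inverted output, G2 stuck-at-0, G2 inverted output, G3 stuck-at-0, G3 inverted output, G4 stuck-at-1, G4 inverted output, G5 stuck-at-1, G5 inverted output} — 10 in all.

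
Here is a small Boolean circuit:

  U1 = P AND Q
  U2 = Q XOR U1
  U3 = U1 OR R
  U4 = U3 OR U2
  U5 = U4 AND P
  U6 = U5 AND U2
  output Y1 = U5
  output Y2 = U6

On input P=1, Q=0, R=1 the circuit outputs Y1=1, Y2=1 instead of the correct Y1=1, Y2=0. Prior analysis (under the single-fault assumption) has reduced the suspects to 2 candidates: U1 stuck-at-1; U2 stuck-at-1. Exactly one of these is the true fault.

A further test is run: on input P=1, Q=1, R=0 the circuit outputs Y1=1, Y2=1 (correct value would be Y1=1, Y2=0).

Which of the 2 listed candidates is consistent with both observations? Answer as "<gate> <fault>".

U2 stuck-at-1

Evaluate each candidate on input P=1, Q=1, R=0:
  U1 stuck-at-1: U1=1 [stuck-at-1], U2=0, U3=1, U4=1, U5=1, U6=0 → Y1=1, Y2=0 — eliminated
  U2 stuck-at-1: U1=1, U2=1 [stuck-at-1], U3=1, U4=1, U5=1, U6=1 → Y1=1, Y2=1 — matches
Only U2 stuck-at-1 reproduces the observed Y1=1, Y2=1.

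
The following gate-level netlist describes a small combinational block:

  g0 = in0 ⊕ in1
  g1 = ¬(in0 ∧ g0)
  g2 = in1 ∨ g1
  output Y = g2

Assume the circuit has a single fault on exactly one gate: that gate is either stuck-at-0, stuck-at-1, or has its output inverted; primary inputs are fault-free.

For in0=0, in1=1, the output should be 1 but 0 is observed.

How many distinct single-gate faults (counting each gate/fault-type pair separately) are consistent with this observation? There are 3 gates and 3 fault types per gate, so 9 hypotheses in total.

Fault-free: g0=1, g1=1, g2=1 → 1. Observed 0.
  g0 stuck-at-0: output 1 ✗
  g0 stuck-at-1: output 1 ✗
  g0 inverted output: output 1 ✗
  g1 stuck-at-0: output 1 ✗
  g1 stuck-at-1: output 1 ✗
  g1 inverted output: output 1 ✗
  g2 stuck-at-0: output 0 ✓
  g2 stuck-at-1: output 1 ✗
  g2 inverted output: output 0 ✓
Consistent faults: {g2 stuck-at-0, g2 inverted output} — 2 in all.

2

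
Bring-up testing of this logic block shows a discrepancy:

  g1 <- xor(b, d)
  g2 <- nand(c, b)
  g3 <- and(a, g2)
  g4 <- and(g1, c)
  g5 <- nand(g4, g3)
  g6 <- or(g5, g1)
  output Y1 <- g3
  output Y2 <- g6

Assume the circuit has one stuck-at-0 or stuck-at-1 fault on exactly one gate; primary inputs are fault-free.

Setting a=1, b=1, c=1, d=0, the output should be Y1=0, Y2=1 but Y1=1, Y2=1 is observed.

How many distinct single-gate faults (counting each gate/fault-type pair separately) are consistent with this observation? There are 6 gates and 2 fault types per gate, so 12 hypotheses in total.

2

Fault-free: g1=1, g2=0, g3=0, g4=1, g5=1, g6=1 → Y1=0, Y2=1. Observed Y1=1, Y2=1.
  g1 stuck-at-0: output Y1=0, Y2=1 ✗
  g1 stuck-at-1: output Y1=0, Y2=1 ✗
  g2 stuck-at-0: output Y1=0, Y2=1 ✗
  g2 stuck-at-1: output Y1=1, Y2=1 ✓
  g3 stuck-at-0: output Y1=0, Y2=1 ✗
  g3 stuck-at-1: output Y1=1, Y2=1 ✓
  g4 stuck-at-0: output Y1=0, Y2=1 ✗
  g4 stuck-at-1: output Y1=0, Y2=1 ✗
  g5 stuck-at-0: output Y1=0, Y2=1 ✗
  g5 stuck-at-1: output Y1=0, Y2=1 ✗
  g6 stuck-at-0: output Y1=0, Y2=0 ✗
  g6 stuck-at-1: output Y1=0, Y2=1 ✗
Consistent faults: {g2 stuck-at-1, g3 stuck-at-1} — 2 in all.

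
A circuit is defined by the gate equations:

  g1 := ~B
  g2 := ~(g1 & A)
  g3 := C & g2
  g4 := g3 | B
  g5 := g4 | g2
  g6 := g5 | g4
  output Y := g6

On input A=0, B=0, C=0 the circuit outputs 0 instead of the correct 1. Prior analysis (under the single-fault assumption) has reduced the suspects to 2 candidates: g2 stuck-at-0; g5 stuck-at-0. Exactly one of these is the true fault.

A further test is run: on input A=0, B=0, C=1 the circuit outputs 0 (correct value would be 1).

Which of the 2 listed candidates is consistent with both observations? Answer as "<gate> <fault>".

Evaluate each candidate on input A=0, B=0, C=1:
  g2 stuck-at-0: g1=1, g2=0 [stuck-at-0], g3=0, g4=0, g5=0, g6=0 → 0 — matches
  g5 stuck-at-0: g1=1, g2=1, g3=1, g4=1, g5=0 [stuck-at-0], g6=1 → 1 — eliminated
Only g2 stuck-at-0 reproduces the observed 0.

g2 stuck-at-0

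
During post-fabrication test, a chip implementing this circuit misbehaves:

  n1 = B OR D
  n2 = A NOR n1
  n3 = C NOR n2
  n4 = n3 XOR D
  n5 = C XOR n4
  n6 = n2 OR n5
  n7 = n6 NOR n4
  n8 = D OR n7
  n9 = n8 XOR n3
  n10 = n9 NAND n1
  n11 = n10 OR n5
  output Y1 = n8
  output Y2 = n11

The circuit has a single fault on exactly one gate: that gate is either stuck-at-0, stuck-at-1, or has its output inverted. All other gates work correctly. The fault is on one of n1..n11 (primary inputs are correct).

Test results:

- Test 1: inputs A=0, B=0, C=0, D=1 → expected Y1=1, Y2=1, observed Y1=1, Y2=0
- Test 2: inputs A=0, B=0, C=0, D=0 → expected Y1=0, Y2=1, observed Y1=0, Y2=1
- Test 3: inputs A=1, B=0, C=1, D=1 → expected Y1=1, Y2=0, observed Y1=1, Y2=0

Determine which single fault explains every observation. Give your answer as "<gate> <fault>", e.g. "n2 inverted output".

n9 stuck-at-1

Fault-free values for test 1 (A=0, B=0, C=0, D=1): n1=1, n2=0, n3=1, n4=0, n5=0, n6=0, n7=1, n8=1, n9=0, n10=1, n11=1, giving Y1=1, Y2=1. Observed Y1=1, Y2=0.
Test 1: faults giving observed Y1=1, Y2=0 are {n9 stuck-at-1, n9 inverted output, n10 stuck-at-0, n10 inverted output, n11 stuck-at-0, n11 inverted output}.
Test 2 (A=0, B=0, C=0, D=0): fault-free n1=0, n2=1, n3=0, n4=0, n5=0, n6=1, n7=0, n8=0, n9=0, n10=1, n11=1 → Y1=0, Y2=1; observed Y1=0, Y2=1. Eliminates n10 stuck-at-0, n10 inverted output, n11 stuck-at-0, n11 inverted output.
Test 3 (A=1, B=0, C=1, D=1): fault-free n1=1, n2=0, n3=0, n4=1, n5=0, n6=0, n7=0, n8=1, n9=1, n10=0, n11=0 → Y1=1, Y2=0; observed Y1=1, Y2=0. Eliminates n9 inverted output.
Only n9 stuck-at-1 is consistent with every test.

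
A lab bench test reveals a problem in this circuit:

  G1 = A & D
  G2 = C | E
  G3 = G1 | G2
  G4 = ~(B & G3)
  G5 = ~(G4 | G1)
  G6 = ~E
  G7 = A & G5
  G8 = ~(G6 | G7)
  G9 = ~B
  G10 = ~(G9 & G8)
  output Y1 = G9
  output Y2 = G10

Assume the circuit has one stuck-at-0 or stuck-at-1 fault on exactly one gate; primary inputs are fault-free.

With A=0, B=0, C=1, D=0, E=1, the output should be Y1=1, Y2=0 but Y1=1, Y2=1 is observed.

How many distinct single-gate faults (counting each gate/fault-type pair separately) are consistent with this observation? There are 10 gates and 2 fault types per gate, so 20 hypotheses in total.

Fault-free: G1=0, G2=1, G3=1, G4=1, G5=0, G6=0, G7=0, G8=1, G9=1, G10=0 → Y1=1, Y2=0. Observed Y1=1, Y2=1.
  G1: none of the 2 fault types match ✗
  G2: none of the 2 fault types match ✗
  G3: none of the 2 fault types match ✗
  G4: none of the 2 fault types match ✗
  G5: none of the 2 fault types match ✗
  G6: stuck-at-1 ✓; others ✗
  G7: stuck-at-1 ✓; others ✗
  G8: stuck-at-0 ✓; others ✗
  G9: none of the 2 fault types match ✗
  G10: stuck-at-1 ✓; others ✗
Consistent faults: {G6 stuck-at-1, G7 stuck-at-1, G8 stuck-at-0, G10 stuck-at-1} — 4 in all.

4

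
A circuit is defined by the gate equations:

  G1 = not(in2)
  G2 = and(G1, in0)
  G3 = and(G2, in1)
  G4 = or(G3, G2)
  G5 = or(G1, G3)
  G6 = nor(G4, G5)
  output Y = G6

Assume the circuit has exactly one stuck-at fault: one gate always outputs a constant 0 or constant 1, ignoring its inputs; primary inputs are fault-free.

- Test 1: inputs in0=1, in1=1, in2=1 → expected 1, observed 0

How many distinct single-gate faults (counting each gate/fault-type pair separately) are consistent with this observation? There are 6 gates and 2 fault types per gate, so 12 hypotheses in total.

Fault-free: G1=0, G2=0, G3=0, G4=0, G5=0, G6=1 → 1. Observed 0.
  G1 stuck-at-0: output 1 ✗
  G1 stuck-at-1: output 0 ✓
  G2 stuck-at-0: output 1 ✗
  G2 stuck-at-1: output 0 ✓
  G3 stuck-at-0: output 1 ✗
  G3 stuck-at-1: output 0 ✓
  G4 stuck-at-0: output 1 ✗
  G4 stuck-at-1: output 0 ✓
  G5 stuck-at-0: output 1 ✗
  G5 stuck-at-1: output 0 ✓
  G6 stuck-at-0: output 0 ✓
  G6 stuck-at-1: output 1 ✗
Consistent faults: {G1 stuck-at-1, G2 stuck-at-1, G3 stuck-at-1, G4 stuck-at-1, G5 stuck-at-1, G6 stuck-at-0} — 6 in all.

6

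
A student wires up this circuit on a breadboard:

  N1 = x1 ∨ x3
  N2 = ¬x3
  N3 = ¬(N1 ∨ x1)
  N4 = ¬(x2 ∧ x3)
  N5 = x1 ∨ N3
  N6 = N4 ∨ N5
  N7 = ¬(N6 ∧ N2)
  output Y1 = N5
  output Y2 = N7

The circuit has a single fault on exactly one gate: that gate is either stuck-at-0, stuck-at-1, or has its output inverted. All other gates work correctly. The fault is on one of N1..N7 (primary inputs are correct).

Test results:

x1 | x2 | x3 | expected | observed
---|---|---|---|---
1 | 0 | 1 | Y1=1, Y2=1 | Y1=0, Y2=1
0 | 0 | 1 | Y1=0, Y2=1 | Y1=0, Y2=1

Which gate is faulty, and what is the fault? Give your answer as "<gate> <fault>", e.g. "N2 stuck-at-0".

Fault-free values for test 1 (x1=1, x2=0, x3=1): N1=1, N2=0, N3=0, N4=1, N5=1, N6=1, N7=1, giving Y1=1, Y2=1. Observed Y1=0, Y2=1.
Test 1: faults giving observed Y1=0, Y2=1 are {N5 stuck-at-0, N5 inverted output}.
Test 2 (x1=0, x2=0, x3=1): fault-free N1=1, N2=0, N3=0, N4=1, N5=0, N6=1, N7=1 → Y1=0, Y2=1; observed Y1=0, Y2=1. Eliminates N5 inverted output.
Only N5 stuck-at-0 is consistent with every test.

N5 stuck-at-0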